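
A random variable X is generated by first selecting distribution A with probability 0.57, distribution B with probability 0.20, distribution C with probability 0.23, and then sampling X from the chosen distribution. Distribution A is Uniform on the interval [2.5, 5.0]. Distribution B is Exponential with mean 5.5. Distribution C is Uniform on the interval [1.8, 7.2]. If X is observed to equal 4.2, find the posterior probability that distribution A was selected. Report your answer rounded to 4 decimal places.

Likelihoods f(4.2 | ·): A: 0.4; B: 0.0847216; C: 0.185185.
Posterior ∝ prior × likelihood. Numerator for A: 0.57·0.4 = 0.228.
Normalizing constant: 0.57·0.4 + 0.2·0.0847216 + 0.23·0.185185 = 0.287537.
P(A | observation) = 0.228 / 0.287537 = 0.792942.

0.7929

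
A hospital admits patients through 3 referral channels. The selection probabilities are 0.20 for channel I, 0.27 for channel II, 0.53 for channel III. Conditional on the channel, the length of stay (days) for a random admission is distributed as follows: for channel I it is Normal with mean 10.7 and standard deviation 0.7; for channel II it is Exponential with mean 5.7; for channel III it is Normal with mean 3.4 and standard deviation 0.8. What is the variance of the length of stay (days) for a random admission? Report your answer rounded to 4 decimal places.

16.9652

Per component, I: μ=10.7, E[X²]=114.98; II: μ=5.7, E[X²]=64.98; III: μ=3.4, E[X²]=12.2.
E[X] = 0.2·10.7 + 0.27·5.7 + 0.53·3.4 = 5.481.
E[X²] = 0.2·114.98 + 0.27·64.98 + 0.53·12.2 = 47.0066.
Var(X) = E[X²] − (E[X])² = 47.0066 − 30.0414 = 16.9652.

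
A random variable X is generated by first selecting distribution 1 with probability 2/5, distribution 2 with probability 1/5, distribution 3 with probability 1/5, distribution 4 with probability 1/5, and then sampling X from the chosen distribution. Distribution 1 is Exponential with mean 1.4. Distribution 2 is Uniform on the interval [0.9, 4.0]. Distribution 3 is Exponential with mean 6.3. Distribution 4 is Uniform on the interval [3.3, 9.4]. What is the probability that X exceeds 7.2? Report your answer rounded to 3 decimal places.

Conditional on each component, P(X > 7.2): 1: 0.00584098; 2: 0; 3: 0.318907; 4: 0.360656.
By total probability, P(X > 7.2) = 0.4·0.00584098 + 0.2·0 + 0.2·0.318907 + 0.2·0.360656 = 0.138249.

0.138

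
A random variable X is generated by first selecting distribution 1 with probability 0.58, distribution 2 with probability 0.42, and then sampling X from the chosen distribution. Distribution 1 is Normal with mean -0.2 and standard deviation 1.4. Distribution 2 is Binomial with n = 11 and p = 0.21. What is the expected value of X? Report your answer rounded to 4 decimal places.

Component means — 1: -0.2; 2: 2.31.
E[X] = 0.58·-0.2 + 0.42·2.31 = 0.8542.

0.8542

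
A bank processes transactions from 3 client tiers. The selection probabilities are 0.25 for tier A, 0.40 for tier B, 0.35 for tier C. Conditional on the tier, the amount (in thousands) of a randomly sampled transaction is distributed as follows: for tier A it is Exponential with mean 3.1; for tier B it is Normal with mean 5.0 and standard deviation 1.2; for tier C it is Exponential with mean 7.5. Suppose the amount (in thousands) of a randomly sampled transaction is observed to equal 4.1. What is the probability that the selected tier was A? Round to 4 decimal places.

0.1443

Likelihoods f(4.1 | ·): A: 0.0859506; B: 0.250948; C: 0.0771835.
Posterior ∝ prior × likelihood. Numerator for A: 0.25·0.0859506 = 0.0214876.
Normalizing constant: 0.25·0.0859506 + 0.4·0.250948 + 0.35·0.0771835 = 0.148881.
P(A | observation) = 0.0214876 / 0.148881 = 0.144328.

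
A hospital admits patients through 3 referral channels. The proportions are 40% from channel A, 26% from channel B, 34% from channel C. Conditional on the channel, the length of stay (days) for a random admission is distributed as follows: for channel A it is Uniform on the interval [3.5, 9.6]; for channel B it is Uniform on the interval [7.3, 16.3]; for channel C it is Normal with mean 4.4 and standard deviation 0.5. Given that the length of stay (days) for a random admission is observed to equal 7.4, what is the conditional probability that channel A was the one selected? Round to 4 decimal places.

Likelihoods f(7.4 | ·): A: 0.163934; B: 0.111111; C: 1.21518e-08.
Posterior ∝ prior × likelihood. Numerator for A: 0.4·0.163934 = 0.0655738.
Normalizing constant: 0.4·0.163934 + 0.26·0.111111 + 0.34·1.21518e-08 = 0.0944627.
P(A | observation) = 0.0655738 / 0.0944627 = 0.694177.

0.6942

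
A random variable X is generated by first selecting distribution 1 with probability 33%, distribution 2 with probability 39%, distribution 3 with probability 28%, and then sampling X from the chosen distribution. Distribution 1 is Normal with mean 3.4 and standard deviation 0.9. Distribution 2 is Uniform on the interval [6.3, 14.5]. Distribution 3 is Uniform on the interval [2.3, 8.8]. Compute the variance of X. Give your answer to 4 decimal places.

12.7405

Per component, 1: μ=3.4, E[X²]=12.37; 2: μ=10.4, E[X²]=113.763; 3: μ=5.55, E[X²]=34.3233.
E[X] = 0.33·3.4 + 0.39·10.4 + 0.28·5.55 = 6.732.
E[X²] = 0.33·12.37 + 0.39·113.763 + 0.28·34.3233 = 58.0603.
Var(X) = E[X²] − (E[X])² = 58.0603 − 45.3198 = 12.7405.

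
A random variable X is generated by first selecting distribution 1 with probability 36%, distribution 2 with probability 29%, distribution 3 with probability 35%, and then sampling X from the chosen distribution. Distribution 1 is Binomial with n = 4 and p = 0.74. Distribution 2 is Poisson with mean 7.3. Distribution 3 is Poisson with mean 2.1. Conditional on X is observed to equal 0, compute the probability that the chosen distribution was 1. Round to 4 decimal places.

Likelihoods P(X=0 | ·): 1: 0.00456976; 2: 0.000675539; 3: 0.122456.
Posterior ∝ prior × likelihood. Numerator for 1: 0.36·0.00456976 = 0.00164511.
Normalizing constant: 0.36·0.00456976 + 0.29·0.000675539 + 0.35·0.122456 = 0.0447008.
P(1 | observation) = 0.00164511 / 0.0447008 = 0.0368028.

0.0368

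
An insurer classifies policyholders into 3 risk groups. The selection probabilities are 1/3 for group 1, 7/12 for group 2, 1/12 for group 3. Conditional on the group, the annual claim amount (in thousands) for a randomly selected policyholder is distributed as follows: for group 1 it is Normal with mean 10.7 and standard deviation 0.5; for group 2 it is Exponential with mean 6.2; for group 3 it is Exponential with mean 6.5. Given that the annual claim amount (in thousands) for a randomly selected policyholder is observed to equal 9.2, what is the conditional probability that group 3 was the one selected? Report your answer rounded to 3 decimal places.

Likelihoods f(9.2 | ·): 1: 0.0088637; 2: 0.0365739; 3: 0.0373588.
Posterior ∝ prior × likelihood. Numerator for 3: 0.0833333·0.0373588 = 0.00311323.
Normalizing constant: 0.333333·0.0088637 + 0.583333·0.0365739 + 0.0833333·0.0373588 = 0.0274026.
P(3 | observation) = 0.00311323 / 0.0274026 = 0.113611.

0.114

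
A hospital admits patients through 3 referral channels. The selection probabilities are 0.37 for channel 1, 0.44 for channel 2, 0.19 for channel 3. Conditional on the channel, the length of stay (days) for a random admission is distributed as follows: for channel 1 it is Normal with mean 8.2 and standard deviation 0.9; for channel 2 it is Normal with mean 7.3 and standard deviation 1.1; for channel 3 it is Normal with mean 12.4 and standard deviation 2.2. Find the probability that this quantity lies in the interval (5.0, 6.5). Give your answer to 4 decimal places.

Conditional on each channel, P(5.0 < X < 6.5): 1: 0.0292648; 2: 0.215261; 3: 0.00327655.
By total probability, P(5.0 < X < 6.5) = 0.37·0.0292648 + 0.44·0.215261 + 0.19·0.00327655 = 0.106165.

0.1062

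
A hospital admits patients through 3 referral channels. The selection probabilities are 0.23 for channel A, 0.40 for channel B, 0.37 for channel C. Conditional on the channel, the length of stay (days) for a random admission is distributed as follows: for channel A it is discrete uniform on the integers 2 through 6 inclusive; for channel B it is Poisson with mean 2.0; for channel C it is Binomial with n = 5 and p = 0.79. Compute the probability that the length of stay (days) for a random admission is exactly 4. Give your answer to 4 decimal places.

0.2334

Conditional on each channel, P(X = 4): A: 0.2; B: 0.0902235; C: 0.408976.
By total probability, P(X = 4) = 0.23·0.2 + 0.4·0.0902235 + 0.37·0.408976 = 0.23341.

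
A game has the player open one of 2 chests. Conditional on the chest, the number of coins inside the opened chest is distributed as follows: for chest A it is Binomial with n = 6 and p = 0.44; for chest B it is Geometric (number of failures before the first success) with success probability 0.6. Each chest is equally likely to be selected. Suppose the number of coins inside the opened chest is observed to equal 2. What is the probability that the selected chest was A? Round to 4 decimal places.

0.7484

Likelihoods P(X=2 | ·): A: 0.285594; B: 0.096.
Posterior ∝ prior × likelihood. Numerator for A: 0.5·0.285594 = 0.142797.
Normalizing constant: 0.5·0.285594 + 0.5·0.096 = 0.190797.
P(A | observation) = 0.142797 / 0.190797 = 0.748424.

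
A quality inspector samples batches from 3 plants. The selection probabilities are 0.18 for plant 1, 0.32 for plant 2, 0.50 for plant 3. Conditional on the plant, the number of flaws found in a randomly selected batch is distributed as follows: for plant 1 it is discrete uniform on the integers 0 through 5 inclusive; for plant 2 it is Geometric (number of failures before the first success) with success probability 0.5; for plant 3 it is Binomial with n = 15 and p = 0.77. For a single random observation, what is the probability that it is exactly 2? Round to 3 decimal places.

Conditional on each plant, P(X = 2): 1: 0.166667; 2: 0.125; 3: 3.13785e-07.
By total probability, P(X = 2) = 0.18·0.166667 + 0.32·0.125 + 0.5·3.13785e-07 = 0.0700002.

0.070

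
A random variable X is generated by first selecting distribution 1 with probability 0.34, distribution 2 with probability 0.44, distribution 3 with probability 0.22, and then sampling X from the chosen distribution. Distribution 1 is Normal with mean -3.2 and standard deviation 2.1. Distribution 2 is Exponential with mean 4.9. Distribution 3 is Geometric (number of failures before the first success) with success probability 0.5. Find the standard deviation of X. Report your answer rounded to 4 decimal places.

Per component, 1: μ=-3.2, E[X²]=14.65; 2: μ=4.9, E[X²]=48.02; 3: μ=1, E[X²]=3.
E[X] = 0.34·-3.2 + 0.44·4.9 + 0.22·1 = 1.288.
E[X²] = 0.34·14.65 + 0.44·48.02 + 0.22·3 = 26.7698.
Var(X) = E[X²] − (E[X])² = 26.7698 − 1.65894 = 25.1109.
SD(X) = √25.1109 = 5.01107.

5.0111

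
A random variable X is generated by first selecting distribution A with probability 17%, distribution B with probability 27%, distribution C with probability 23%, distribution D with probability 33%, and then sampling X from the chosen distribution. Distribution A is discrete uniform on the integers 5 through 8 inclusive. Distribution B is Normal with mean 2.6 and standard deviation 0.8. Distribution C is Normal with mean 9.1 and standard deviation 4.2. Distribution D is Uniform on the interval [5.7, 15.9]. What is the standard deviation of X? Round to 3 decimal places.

Per component, A: μ=6.5, E[X²]=43.5; B: μ=2.6, E[X²]=7.4; C: μ=9.1, E[X²]=100.45; D: μ=10.8, E[X²]=125.31.
E[X] = 0.17·6.5 + 0.27·2.6 + 0.23·9.1 + 0.33·10.8 = 7.464.
E[X²] = 0.17·43.5 + 0.27·7.4 + 0.23·100.45 + 0.33·125.31 = 73.8488.
Var(X) = E[X²] − (E[X])² = 73.8488 − 55.7113 = 18.1375.
SD(X) = √18.1375 = 4.25881.

4.259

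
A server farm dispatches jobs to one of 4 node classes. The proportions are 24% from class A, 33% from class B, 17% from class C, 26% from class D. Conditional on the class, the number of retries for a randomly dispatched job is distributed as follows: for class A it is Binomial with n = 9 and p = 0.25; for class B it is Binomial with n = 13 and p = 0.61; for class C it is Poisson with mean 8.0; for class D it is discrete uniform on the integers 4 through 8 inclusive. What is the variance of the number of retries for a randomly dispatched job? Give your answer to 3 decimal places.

Per component, A: μ=2.25, E[X²]=6.75; B: μ=7.93, E[X²]=65.9776; C: μ=8, E[X²]=72; D: μ=6, E[X²]=38.
E[X] = 0.24·2.25 + 0.33·7.93 + 0.17·8 + 0.26·6 = 6.0769.
E[X²] = 0.24·6.75 + 0.33·65.9776 + 0.17·72 + 0.26·38 = 45.5126.
Var(X) = E[X²] − (E[X])² = 45.5126 − 36.9287 = 8.58389.

8.584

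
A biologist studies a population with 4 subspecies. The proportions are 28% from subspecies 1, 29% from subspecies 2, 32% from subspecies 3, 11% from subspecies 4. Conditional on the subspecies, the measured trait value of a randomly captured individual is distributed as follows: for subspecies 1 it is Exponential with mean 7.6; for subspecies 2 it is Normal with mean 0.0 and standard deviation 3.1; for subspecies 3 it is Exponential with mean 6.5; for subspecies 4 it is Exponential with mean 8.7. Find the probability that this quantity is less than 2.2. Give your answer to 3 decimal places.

Conditional on each subspecies, P(X < 2.2): 1: 0.251343; 2: 0.761048; 3: 0.287134; 4: 0.223434.
By total probability, P(X < 2.2) = 0.28·0.251343 + 0.29·0.761048 + 0.32·0.287134 + 0.11·0.223434 = 0.40754.

0.408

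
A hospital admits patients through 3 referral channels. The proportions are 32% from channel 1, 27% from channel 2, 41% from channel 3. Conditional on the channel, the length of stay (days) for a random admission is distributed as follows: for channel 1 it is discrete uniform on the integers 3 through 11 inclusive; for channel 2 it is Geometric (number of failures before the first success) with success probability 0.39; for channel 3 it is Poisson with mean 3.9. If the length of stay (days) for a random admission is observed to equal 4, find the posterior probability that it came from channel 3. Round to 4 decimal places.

Likelihoods P(X=4 | ·): 1: 0.111111; 2: 0.0539988; 3: 0.195119.
Posterior ∝ prior × likelihood. Numerator for 3: 0.41·0.195119 = 0.0799986.
Normalizing constant: 0.32·0.111111 + 0.27·0.0539988 + 0.41·0.195119 = 0.130134.
P(3 | observation) = 0.0799986 / 0.130134 = 0.614741.

0.6147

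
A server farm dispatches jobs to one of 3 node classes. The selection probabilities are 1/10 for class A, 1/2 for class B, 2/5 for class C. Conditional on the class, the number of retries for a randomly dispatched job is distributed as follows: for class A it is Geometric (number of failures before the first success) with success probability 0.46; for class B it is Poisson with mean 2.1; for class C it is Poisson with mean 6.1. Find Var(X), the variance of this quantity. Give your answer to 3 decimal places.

Per component, A: μ=1.17391, E[X²]=3.93006; B: μ=2.1, E[X²]=6.51; C: μ=6.1, E[X²]=43.31.
E[X] = 0.1·1.17391 + 0.5·2.1 + 0.4·6.1 = 3.60739.
E[X²] = 0.1·3.93006 + 0.5·6.51 + 0.4·43.31 = 20.972.
Var(X) = E[X²] − (E[X])² = 20.972 − 13.0133 = 7.95873.

7.959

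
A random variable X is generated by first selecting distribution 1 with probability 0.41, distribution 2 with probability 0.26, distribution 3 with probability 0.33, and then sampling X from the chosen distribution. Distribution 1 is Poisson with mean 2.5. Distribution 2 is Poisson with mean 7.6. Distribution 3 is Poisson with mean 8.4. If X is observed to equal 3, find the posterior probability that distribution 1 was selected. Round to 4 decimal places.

Likelihoods P(X=3 | ·): 1: 0.213763; 2: 0.0366144; 3: 0.0222133.
Posterior ∝ prior × likelihood. Numerator for 1: 0.41·0.213763 = 0.0876428.
Normalizing constant: 0.41·0.213763 + 0.26·0.0366144 + 0.33·0.0222133 = 0.104493.
P(1 | observation) = 0.0876428 / 0.104493 = 0.838744.

0.8387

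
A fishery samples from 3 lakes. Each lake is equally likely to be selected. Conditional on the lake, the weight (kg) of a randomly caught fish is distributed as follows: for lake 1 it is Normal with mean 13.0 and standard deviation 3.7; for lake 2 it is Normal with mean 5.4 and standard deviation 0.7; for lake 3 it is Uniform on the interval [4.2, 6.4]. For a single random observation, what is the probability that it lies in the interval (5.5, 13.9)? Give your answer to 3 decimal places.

Conditional on each lake, P(5.5 < X < 13.9): 1: 0.574762; 2: 0.443202; 3: 0.409091.
By total probability, P(5.5 < X < 13.9) = 0.333333·0.574762 + 0.333333·0.443202 + 0.333333·0.409091 = 0.475685.

0.476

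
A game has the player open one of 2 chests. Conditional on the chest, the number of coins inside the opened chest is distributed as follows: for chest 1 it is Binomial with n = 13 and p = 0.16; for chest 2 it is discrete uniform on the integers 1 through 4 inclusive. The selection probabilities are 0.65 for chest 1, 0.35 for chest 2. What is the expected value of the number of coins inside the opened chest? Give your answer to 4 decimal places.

2.2270

Component means — 1: 2.08; 2: 2.5.
E[X] = 0.65·2.08 + 0.35·2.5 = 2.227.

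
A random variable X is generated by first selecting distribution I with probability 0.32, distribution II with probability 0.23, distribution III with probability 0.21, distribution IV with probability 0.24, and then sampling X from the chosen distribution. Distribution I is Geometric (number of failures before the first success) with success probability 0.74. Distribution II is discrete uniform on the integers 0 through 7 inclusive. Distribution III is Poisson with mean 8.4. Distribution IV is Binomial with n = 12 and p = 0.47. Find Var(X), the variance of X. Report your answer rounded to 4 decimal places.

Per component, I: μ=0.351351, E[X²]=0.598247; II: μ=3.5, E[X²]=17.5; III: μ=8.4, E[X²]=78.96; IV: μ=5.64, E[X²]=34.7988.
E[X] = 0.32·0.351351 + 0.23·3.5 + 0.21·8.4 + 0.24·5.64 = 4.03503.
E[X²] = 0.32·0.598247 + 0.23·17.5 + 0.21·78.96 + 0.24·34.7988 = 29.1498.
Var(X) = E[X²] − (E[X])² = 29.1498 − 16.2815 = 12.8683.

12.8683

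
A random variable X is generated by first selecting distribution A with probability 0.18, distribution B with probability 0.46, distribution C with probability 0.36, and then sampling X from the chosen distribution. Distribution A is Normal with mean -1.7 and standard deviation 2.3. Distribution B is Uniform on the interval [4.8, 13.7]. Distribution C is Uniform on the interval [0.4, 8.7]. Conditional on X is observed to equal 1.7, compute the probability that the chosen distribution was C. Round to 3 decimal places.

Likelihoods f(1.7 | ·): A: 0.0581648; B: 0; C: 0.120482.
Posterior ∝ prior × likelihood. Numerator for C: 0.36·0.120482 = 0.0433735.
Normalizing constant: 0.18·0.0581648 + 0.46·0 + 0.36·0.120482 = 0.0538432.
P(C | observation) = 0.0433735 / 0.0538432 = 0.805553.

0.806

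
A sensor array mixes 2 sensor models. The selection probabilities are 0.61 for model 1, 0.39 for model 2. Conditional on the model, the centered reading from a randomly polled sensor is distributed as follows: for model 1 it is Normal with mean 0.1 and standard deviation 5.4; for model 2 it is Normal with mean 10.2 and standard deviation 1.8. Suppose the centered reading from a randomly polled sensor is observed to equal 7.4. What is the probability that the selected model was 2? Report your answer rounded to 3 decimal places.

0.588

Likelihoods f(7.4 | ·): 1: 0.0296264; 2: 0.066099.
Posterior ∝ prior × likelihood. Numerator for 2: 0.39·0.066099 = 0.0257786.
Normalizing constant: 0.61·0.0296264 + 0.39·0.066099 = 0.0438507.
P(2 | observation) = 0.0257786 / 0.0438507 = 0.587872.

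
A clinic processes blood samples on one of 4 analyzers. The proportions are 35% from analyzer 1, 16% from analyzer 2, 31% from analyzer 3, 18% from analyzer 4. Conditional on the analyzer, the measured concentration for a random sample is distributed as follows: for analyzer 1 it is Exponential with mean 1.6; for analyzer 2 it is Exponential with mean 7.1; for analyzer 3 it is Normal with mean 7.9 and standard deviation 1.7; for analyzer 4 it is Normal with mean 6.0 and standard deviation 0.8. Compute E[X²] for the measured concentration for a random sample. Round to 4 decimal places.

44.7614

For each component E[X²] = Var + (mean)², giving 1: 5.12; 2: 100.82; 3: 65.3; 4: 36.64.
Overall E[X²] = 0.35·5.12 + 0.16·100.82 + 0.31·65.3 + 0.18·36.64 = 44.7614.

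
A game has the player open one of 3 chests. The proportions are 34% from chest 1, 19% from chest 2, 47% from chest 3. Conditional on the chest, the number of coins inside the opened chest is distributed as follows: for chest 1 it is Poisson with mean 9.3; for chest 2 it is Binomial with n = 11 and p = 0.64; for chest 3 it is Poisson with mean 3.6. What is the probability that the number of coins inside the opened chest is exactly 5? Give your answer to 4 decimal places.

Conditional on each chest, P(X = 5): 1: 0.0530023; 2: 0.107983; 3: 0.13768.
By total probability, P(X = 5) = 0.34·0.0530023 + 0.19·0.107983 + 0.47·0.13768 = 0.103247.

0.1032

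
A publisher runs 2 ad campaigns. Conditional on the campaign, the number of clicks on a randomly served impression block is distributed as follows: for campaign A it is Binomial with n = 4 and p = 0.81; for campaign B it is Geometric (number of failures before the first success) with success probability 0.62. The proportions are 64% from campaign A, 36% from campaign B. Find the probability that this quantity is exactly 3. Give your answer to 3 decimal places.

0.271

Conditional on each campaign, P(X = 3): A: 0.403895; B: 0.0340206.
By total probability, P(X = 3) = 0.64·0.403895 + 0.36·0.0340206 = 0.27074.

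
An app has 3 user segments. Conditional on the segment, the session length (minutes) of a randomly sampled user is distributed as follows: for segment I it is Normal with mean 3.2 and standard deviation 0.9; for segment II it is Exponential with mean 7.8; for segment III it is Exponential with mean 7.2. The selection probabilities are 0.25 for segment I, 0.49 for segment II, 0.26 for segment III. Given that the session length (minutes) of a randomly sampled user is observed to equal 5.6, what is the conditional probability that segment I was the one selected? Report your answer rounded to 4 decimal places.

0.0628

Likelihoods f(5.6 | ·): I: 0.0126622; II: 0.0625323; III: 0.0638091.
Posterior ∝ prior × likelihood. Numerator for I: 0.25·0.0126622 = 0.00316555.
Normalizing constant: 0.25·0.0126622 + 0.49·0.0625323 + 0.26·0.0638091 = 0.0503967.
P(I | observation) = 0.00316555 / 0.0503967 = 0.0628126.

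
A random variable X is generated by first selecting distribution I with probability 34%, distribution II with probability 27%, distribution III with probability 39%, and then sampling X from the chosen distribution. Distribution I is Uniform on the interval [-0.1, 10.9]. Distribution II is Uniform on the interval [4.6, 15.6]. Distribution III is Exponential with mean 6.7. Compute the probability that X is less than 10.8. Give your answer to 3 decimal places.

Conditional on each component, P(X < 10.8): I: 0.990909; II: 0.563636; III: 0.8005.
By total probability, P(X < 10.8) = 0.34·0.990909 + 0.27·0.563636 + 0.39·0.8005 = 0.801286.

0.801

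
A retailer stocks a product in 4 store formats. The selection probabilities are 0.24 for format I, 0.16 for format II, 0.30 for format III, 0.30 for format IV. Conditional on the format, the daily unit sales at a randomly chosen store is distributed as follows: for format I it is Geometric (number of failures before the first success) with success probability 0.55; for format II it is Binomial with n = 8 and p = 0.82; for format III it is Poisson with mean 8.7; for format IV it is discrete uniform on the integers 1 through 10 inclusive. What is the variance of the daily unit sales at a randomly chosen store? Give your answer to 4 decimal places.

Per component, I: μ=0.818182, E[X²]=2.15702; II: μ=6.56, E[X²]=44.2144; III: μ=8.7, E[X²]=84.39; IV: μ=5.5, E[X²]=38.5.
E[X] = 0.24·0.818182 + 0.16·6.56 + 0.3·8.7 + 0.3·5.5 = 5.50596.
E[X²] = 0.24·2.15702 + 0.16·44.2144 + 0.3·84.39 + 0.3·38.5 = 44.459.
Var(X) = E[X²] − (E[X])² = 44.459 − 30.3156 = 14.1434.

14.1434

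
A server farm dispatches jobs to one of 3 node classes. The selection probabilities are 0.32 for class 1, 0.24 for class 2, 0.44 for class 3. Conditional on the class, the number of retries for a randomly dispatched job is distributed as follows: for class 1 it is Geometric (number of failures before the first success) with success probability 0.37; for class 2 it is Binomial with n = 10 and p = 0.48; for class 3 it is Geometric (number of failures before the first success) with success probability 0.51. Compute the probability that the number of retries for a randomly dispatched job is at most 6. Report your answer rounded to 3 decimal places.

0.951

Conditional on each class, P(X ≤ 6): 1: 0.96061; 2: 0.858973; 3: 0.993218.
By total probability, P(X ≤ 6) = 0.32·0.96061 + 0.24·0.858973 + 0.44·0.993218 = 0.950565.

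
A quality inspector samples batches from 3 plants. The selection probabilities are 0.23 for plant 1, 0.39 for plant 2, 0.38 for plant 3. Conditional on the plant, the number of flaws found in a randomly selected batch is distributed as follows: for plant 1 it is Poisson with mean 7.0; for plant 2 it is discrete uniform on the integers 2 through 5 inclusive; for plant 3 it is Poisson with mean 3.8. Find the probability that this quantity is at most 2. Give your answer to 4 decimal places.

Conditional on each plant, P(X ≤ 2): 1: 0.0296362; 2: 0.25; 3: 0.268897.
By total probability, P(X ≤ 2) = 0.23·0.0296362 + 0.39·0.25 + 0.38·0.268897 = 0.206497.

0.2065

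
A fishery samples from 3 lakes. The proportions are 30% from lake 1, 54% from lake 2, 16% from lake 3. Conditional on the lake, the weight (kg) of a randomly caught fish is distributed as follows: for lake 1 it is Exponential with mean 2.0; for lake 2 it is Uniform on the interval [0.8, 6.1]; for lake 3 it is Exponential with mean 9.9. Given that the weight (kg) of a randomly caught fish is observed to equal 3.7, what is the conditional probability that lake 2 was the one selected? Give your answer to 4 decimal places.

0.7459

Likelihoods f(3.7 | ·): 1: 0.0786186; 2: 0.188679; 3: 0.0695109.
Posterior ∝ prior × likelihood. Numerator for 2: 0.54·0.188679 = 0.101887.
Normalizing constant: 0.3·0.0786186 + 0.54·0.188679 + 0.16·0.0695109 = 0.136594.
P(2 | observation) = 0.101887 / 0.136594 = 0.745909.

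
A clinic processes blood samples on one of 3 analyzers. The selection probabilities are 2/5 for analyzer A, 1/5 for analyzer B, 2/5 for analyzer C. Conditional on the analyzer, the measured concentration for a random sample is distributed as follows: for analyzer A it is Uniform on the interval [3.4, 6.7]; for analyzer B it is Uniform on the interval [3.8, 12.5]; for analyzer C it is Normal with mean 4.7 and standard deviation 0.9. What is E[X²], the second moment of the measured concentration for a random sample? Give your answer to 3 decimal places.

For each component E[X²] = Var + (mean)², giving A: 26.41; B: 72.73; C: 22.9.
Overall E[X²] = 0.4·26.41 + 0.2·72.73 + 0.4·22.9 = 34.27.

34.270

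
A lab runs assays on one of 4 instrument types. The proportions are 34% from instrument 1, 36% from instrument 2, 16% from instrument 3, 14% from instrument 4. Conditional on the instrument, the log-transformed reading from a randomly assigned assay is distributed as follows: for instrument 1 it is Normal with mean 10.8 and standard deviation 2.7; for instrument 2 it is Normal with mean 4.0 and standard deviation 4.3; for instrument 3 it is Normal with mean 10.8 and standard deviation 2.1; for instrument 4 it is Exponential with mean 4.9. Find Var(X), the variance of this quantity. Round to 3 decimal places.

24.003

Per component, 1: μ=10.8, E[X²]=123.93; 2: μ=4, E[X²]=34.49; 3: μ=10.8, E[X²]=121.05; 4: μ=4.9, E[X²]=48.02.
E[X] = 0.34·10.8 + 0.36·4 + 0.16·10.8 + 0.14·4.9 = 7.526.
E[X²] = 0.34·123.93 + 0.36·34.49 + 0.16·121.05 + 0.14·48.02 = 80.6434.
Var(X) = E[X²] − (E[X])² = 80.6434 − 56.6407 = 24.0027.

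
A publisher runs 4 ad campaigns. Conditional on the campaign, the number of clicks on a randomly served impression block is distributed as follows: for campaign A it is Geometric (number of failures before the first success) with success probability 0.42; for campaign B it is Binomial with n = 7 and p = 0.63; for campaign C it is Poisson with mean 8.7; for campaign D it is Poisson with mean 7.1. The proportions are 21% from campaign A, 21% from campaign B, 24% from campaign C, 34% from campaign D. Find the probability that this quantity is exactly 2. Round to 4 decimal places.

0.0504

Conditional on each campaign, P(X = 2): A: 0.141288; B: 0.0577975; C: 0.00630444; D: 0.0207968.
By total probability, P(X = 2) = 0.21·0.141288 + 0.21·0.0577975 + 0.24·0.00630444 + 0.34·0.0207968 = 0.0503919.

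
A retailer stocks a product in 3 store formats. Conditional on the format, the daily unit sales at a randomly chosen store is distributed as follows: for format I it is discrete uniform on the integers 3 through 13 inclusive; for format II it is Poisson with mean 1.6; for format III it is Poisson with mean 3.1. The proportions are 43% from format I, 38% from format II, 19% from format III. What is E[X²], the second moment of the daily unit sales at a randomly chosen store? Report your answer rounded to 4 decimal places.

For each component E[X²] = Var + (mean)², giving I: 74; II: 4.16; III: 12.71.
Overall E[X²] = 0.43·74 + 0.38·4.16 + 0.19·12.71 = 35.8157.

35.8157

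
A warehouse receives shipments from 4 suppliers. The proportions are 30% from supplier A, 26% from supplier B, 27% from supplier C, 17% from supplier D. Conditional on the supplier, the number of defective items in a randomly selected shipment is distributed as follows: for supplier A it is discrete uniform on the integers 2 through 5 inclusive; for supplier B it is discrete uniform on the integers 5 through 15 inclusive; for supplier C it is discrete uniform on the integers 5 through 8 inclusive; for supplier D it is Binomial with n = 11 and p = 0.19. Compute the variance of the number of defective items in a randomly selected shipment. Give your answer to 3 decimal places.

12.244

Per component, A: μ=3.5, E[X²]=13.5; B: μ=10, E[X²]=110; C: μ=6.5, E[X²]=43.5; D: μ=2.09, E[X²]=6.061.
E[X] = 0.3·3.5 + 0.26·10 + 0.27·6.5 + 0.17·2.09 = 5.7603.
E[X²] = 0.3·13.5 + 0.26·110 + 0.27·43.5 + 0.17·6.061 = 45.4254.
Var(X) = E[X²] − (E[X])² = 45.4254 − 33.1811 = 12.2443.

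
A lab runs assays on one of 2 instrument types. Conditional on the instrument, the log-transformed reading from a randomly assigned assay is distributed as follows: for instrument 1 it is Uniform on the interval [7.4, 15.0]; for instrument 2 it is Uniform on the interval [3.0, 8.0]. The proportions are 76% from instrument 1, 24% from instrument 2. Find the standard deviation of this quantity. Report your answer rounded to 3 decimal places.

Per component, 1: μ=11.2, E[X²]=130.253; 2: μ=5.5, E[X²]=32.3333.
E[X] = 0.76·11.2 + 0.24·5.5 = 9.832.
E[X²] = 0.76·130.253 + 0.24·32.3333 = 106.753.
Var(X) = E[X²] − (E[X])² = 106.753 − 96.6682 = 10.0843.
SD(X) = √10.0843 = 3.17558.

3.176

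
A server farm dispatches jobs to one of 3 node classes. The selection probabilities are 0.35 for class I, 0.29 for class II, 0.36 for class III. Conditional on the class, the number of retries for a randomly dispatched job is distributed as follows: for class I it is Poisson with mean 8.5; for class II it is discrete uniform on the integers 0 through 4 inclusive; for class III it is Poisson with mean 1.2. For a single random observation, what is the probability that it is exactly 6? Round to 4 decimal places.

0.0378

Conditional on each class, P(X = 6): I: 0.106581; II: 0; III: 0.00124911.
By total probability, P(X = 6) = 0.35·0.106581 + 0.29·0 + 0.36·0.00124911 = 0.0377529.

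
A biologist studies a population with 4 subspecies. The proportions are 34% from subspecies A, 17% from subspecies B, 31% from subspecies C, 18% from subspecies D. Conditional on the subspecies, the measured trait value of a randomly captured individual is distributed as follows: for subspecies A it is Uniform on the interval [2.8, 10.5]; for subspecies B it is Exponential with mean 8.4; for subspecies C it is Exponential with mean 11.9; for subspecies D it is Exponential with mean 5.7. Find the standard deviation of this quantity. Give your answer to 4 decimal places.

Per component, A: μ=6.65, E[X²]=49.1633; B: μ=8.4, E[X²]=141.12; C: μ=11.9, E[X²]=283.22; D: μ=5.7, E[X²]=64.98.
E[X] = 0.34·6.65 + 0.17·8.4 + 0.31·11.9 + 0.18·5.7 = 8.404.
E[X²] = 0.34·49.1633 + 0.17·141.12 + 0.31·283.22 + 0.18·64.98 = 140.201.
Var(X) = E[X²] − (E[X])² = 140.201 − 70.6272 = 69.5733.
SD(X) = √69.5733 = 8.34106.

8.3411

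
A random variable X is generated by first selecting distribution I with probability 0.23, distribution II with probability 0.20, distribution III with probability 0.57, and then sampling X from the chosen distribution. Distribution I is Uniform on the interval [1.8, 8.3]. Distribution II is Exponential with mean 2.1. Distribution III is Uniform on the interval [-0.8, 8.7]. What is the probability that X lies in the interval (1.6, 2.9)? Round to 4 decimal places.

0.1600

Conditional on each component, P(1.6 < X < 2.9): I: 0.169231; II: 0.215437; III: 0.136842.
By total probability, P(1.6 < X < 2.9) = 0.23·0.169231 + 0.2·0.215437 + 0.57·0.136842 = 0.160011.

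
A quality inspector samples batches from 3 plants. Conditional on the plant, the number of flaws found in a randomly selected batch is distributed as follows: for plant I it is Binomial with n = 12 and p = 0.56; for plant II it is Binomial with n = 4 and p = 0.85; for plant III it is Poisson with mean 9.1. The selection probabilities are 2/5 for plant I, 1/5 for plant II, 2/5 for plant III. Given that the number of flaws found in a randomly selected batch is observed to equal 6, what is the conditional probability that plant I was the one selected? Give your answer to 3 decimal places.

Likelihoods P(X=6 | ·): I: 0.206784; II: 0; III: 0.0880716.
Posterior ∝ prior × likelihood. Numerator for I: 0.4·0.206784 = 0.0827135.
Normalizing constant: 0.4·0.206784 + 0.2·0 + 0.4·0.0880716 = 0.117942.
P(I | observation) = 0.0827135 / 0.117942 = 0.701306.

0.701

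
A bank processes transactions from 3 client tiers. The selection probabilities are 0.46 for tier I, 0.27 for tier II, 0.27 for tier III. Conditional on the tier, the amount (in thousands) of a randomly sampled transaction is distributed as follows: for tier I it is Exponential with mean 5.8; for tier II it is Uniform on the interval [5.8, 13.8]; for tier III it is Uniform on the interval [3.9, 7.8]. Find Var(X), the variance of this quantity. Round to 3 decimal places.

Per component, I: μ=5.8, E[X²]=67.28; II: μ=9.8, E[X²]=101.373; III: μ=5.85, E[X²]=35.49.
E[X] = 0.46·5.8 + 0.27·9.8 + 0.27·5.85 = 6.8935.
E[X²] = 0.46·67.28 + 0.27·101.373 + 0.27·35.49 = 67.9019.
Var(X) = E[X²] − (E[X])² = 67.9019 − 47.5203 = 20.3816.

20.382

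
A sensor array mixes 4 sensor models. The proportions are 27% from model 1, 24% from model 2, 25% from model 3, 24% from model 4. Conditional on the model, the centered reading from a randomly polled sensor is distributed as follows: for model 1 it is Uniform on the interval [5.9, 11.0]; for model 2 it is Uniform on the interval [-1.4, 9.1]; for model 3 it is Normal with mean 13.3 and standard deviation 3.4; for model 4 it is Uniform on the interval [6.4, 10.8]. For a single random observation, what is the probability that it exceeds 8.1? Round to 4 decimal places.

0.5579

Conditional on each model, P(X > 8.1): 1: 0.568627; 2: 0.0952381; 3: 0.936919; 4: 0.613636.
By total probability, P(X > 8.1) = 0.27·0.568627 + 0.24·0.0952381 + 0.25·0.936919 + 0.24·0.613636 = 0.557889.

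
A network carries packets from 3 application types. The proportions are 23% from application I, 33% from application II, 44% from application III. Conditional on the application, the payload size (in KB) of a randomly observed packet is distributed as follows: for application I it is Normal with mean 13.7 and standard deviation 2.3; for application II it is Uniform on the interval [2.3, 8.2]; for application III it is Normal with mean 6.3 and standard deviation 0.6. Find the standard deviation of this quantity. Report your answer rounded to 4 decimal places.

3.6679

Per component, I: μ=13.7, E[X²]=192.98; II: μ=5.25, E[X²]=30.4633; III: μ=6.3, E[X²]=40.05.
E[X] = 0.23·13.7 + 0.33·5.25 + 0.44·6.3 = 7.6555.
E[X²] = 0.23·192.98 + 0.33·30.4633 + 0.44·40.05 = 72.0603.
Var(X) = E[X²] − (E[X])² = 72.0603 − 58.6067 = 13.4536.
SD(X) = √13.4536 = 3.66792.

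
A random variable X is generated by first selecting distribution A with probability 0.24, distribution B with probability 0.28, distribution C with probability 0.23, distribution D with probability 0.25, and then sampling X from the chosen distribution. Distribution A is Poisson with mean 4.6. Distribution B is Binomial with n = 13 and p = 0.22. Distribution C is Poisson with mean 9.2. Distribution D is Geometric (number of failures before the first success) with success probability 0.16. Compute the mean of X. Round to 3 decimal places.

5.333

Component means — A: 4.6; B: 2.86; C: 9.2; D: 5.25.
E[X] = 0.24·4.6 + 0.28·2.86 + 0.23·9.2 + 0.25·5.25 = 5.3333.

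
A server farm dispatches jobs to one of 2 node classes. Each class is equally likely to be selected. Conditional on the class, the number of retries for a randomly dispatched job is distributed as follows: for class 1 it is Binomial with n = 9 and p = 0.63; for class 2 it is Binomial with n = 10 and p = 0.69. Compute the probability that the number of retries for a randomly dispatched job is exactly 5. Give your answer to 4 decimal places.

Conditional on each class, P(X = 5): 1: 0.234358; 2: 0.112838.
By total probability, P(X = 5) = 0.5·0.234358 + 0.5·0.112838 = 0.173598.

0.1736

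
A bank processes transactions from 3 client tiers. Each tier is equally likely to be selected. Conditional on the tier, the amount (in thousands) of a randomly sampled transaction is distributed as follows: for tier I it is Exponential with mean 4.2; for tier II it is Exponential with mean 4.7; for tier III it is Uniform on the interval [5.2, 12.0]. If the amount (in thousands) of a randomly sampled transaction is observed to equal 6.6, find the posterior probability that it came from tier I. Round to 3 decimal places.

0.199

Likelihoods f(6.6 | ·): I: 0.0494639; II: 0.0522446; III: 0.147059.
Posterior ∝ prior × likelihood. Numerator for I: 0.333333·0.0494639 = 0.016488.
Normalizing constant: 0.333333·0.0494639 + 0.333333·0.0522446 + 0.333333·0.147059 = 0.0829224.
P(I | observation) = 0.016488 / 0.0829224 = 0.198836.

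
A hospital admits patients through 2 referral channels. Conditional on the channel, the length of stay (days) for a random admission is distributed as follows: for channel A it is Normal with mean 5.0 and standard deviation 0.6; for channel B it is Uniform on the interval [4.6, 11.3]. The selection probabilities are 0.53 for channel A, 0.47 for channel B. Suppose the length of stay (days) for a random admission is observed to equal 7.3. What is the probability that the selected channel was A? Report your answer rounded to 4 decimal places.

0.0032

Likelihoods f(7.3 | ·): A: 0.000428451; B: 0.149254.
Posterior ∝ prior × likelihood. Numerator for A: 0.53·0.000428451 = 0.000227079.
Normalizing constant: 0.53·0.000428451 + 0.47·0.149254 = 0.0703763.
P(A | observation) = 0.000227079 / 0.0703763 = 0.00322664.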